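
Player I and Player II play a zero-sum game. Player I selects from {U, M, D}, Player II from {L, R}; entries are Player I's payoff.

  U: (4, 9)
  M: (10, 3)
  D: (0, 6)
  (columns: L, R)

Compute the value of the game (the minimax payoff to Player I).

13/2

Row minima: U → 4, M → 3, D → 0; maximin = 4.
Column maxima: L → 10, R → 9; minimax = 9.
4 ≠ 9, so there is no saddle point; optimal play is mixed.
D is strictly dominated by U, so Player I never plays it.
On the remaining 2×2 (U, M vs L, R):
Let Player I play U with probability p. Expected payoff against L: 4p + 10(1−p) = −6p + 10; against R: 9p + 3(1−p) = 6p + 3.
Setting these equal: −6p + 10 = 6p + 3 ⇒ −12p = -7 ⇒ p = 7/12, and the value is (-6)·(7/12) + 10 = 13/2.
For Player II: with q = P(L), equating U's and M's payoffs gives −5q + 9 = 7q + 3 ⇒ q = 1/2.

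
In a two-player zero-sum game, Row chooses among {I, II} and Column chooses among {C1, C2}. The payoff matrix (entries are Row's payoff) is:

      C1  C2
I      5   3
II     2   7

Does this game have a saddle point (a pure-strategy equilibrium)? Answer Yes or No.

Row minima: I → 3, II → 2; maximin = 3.
Column maxima: C1 → 5, C2 → 7; minimax = 5.
3 ≠ 5, so no pure-strategy equilibrium exists.

No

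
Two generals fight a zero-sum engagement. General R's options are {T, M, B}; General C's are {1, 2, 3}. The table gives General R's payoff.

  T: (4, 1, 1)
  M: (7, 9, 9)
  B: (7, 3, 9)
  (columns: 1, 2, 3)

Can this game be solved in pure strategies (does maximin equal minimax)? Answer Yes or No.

Row minima: T → 1, M → 7, B → 3; maximin = 7.
Column maxima: 1 → 7, 2 → 9, 3 → 9; minimax = 7.
maximin = minimax = 7, so a saddle point exists.

Yes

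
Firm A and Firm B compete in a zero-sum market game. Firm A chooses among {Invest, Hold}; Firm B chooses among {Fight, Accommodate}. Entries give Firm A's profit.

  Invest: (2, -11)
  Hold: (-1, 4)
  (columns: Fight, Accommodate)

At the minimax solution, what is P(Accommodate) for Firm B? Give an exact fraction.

Row minima: Invest → -11, Hold → -1; maximin = -1.
Column maxima: Fight → 2, Accommodate → 4; minimax = 2.
-1 ≠ 2, so there is no saddle point; optimal play is mixed.
Let Firm A play Invest with probability p. Expected payoff against Fight: 2p + (-1)(1−p) = 3p − 1; against Accommodate: (-11)p + 4(1−p) = −15p + 4.
Setting these equal: 3p − 1 = −15p + 4 ⇒ 18p = 5 ⇒ p = 5/18, and the value is (3)·(5/18) − 1 = -1/6.
For Firm B: with q = P(Fight), equating Invest's and Hold's payoffs gives 13q − 11 = −5q + 4 ⇒ q = 5/6.

1/6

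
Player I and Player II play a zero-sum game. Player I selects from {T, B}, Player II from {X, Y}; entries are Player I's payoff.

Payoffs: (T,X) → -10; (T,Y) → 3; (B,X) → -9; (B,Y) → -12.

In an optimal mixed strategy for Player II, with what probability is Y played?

Row minima: T → -10, B → -12; maximin = -10.
Column maxima: X → -9, Y → 3; minimax = -9.
-10 ≠ -9, so there is no saddle point; optimal play is mixed.
Let Player I play T with probability p. Expected payoff against X: (-10)p + (-9)(1−p) = −p − 9; against Y: 3p + (-12)(1−p) = 15p − 12.
Setting these equal: −p − 9 = 15p − 12 ⇒ −16p = -3 ⇒ p = 3/16, and the value is (-1)·(3/16) − 9 = -147/16.
For Player II: with q = P(X), equating T's and B's payoffs gives −13q + 3 = 3q − 12 ⇒ q = 15/16.

1/16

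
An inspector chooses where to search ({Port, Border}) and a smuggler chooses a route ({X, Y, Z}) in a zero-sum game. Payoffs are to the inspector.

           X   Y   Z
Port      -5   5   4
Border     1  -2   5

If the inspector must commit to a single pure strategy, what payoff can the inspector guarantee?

-2

Row minima: Port → -5, Border → -2.
The best of these is -2.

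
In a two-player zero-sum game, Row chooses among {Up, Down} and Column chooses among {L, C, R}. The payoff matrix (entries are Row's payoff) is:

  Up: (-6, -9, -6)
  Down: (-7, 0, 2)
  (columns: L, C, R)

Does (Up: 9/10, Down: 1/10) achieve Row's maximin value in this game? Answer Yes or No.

Against L this mix gives (9/10)·(-6) + (1/10)·(-7) = -61/10.
Against C this mix gives (9/10)·(-9) + (1/10)·0 = -81/10.
Against R this mix gives (9/10)·(-6) + (1/10)·2 = -26/5.
Column will play C, holding Row to -81/10. Shifting weight toward the row that does better against C would raise this floor (the equalizing mix achieves -63/10 against both C and L), so the proposed strategy is not optimal.

No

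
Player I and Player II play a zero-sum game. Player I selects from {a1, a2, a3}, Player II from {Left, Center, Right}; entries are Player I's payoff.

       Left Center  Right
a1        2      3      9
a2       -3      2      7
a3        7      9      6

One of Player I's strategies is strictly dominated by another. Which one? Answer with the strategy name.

a1 gives a strictly higher payoff than a2 against every column: 2 > -3, 3 > 2, 9 > 7.
So a2 is strictly dominated and Player I never plays it.

a2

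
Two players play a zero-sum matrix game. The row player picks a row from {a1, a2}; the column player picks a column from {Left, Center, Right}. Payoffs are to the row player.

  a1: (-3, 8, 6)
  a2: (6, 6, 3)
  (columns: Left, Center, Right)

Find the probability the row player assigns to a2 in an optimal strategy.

Row minima: a1 → -3, a2 → 3; maximin = 3.
Column maxima: Left → 6, Center → 8, Right → 6; minimax = 6.
3 ≠ 6, so there is no saddle point; optimal play is mixed.
Center is strictly dominated by Right (it gives the row player strictly more in every row), so the column player never plays it.
On the remaining 2×2 (a1, a2 vs Left, Right):
Let the row player play a1 with probability p. Expected payoff against Left: (-3)p + 6(1−p) = −9p + 6; against Right: 6p + 3(1−p) = 3p + 3.
Setting these equal: −9p + 6 = 3p + 3 ⇒ −12p = -3 ⇒ p = 1/4, and the value is (-9)·(1/4) + 6 = 15/4.
For the column player: with q = P(Left), equating a1's and a2's payoffs gives −9q + 6 = 3q + 3 ⇒ q = 1/4.

3/4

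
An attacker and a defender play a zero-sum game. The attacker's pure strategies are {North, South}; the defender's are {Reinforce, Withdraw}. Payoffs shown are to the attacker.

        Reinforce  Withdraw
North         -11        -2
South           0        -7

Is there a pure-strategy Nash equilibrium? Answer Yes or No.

Row minima: North → -11, South → -7; maximin = -7.
Column maxima: Reinforce → 0, Withdraw → -2; minimax = -2.
-7 ≠ -2, so no pure-strategy equilibrium exists.

No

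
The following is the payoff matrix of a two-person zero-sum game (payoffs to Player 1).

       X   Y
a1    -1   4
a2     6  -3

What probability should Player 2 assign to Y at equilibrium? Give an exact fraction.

Row minima: a1 → -1, a2 → -3; maximin = -1.
Column maxima: X → 6, Y → 4; minimax = 4.
-1 ≠ 4, so there is no saddle point; optimal play is mixed.
Let Player 1 play a1 with probability p. Expected payoff against X: (-1)p + 6(1−p) = −7p + 6; against Y: 4p + (-3)(1−p) = 7p − 3.
Setting these equal: −7p + 6 = 7p − 3 ⇒ −14p = -9 ⇒ p = 9/14, and the value is (-7)·(9/14) + 6 = 3/2.
For Player 2: with q = P(X), equating a1's and a2's payoffs gives −5q + 4 = 9q − 3 ⇒ q = 1/2.

1/2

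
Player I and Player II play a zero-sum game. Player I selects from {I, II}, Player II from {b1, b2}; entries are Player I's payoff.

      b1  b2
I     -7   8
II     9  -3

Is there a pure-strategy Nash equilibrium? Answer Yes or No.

Row minima: I → -7, II → -3; maximin = -3.
Column maxima: b1 → 9, b2 → 8; minimax = 8.
-3 ≠ 8, so no pure-strategy equilibrium exists.

No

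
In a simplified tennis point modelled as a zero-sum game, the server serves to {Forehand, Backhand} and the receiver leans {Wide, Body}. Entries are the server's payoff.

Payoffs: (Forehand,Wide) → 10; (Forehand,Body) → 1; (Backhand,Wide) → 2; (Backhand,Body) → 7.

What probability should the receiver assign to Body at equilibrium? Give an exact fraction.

4/7

Row minima: Forehand → 1, Backhand → 2; maximin = 2.
Column maxima: Wide → 10, Body → 7; minimax = 7.
2 ≠ 7, so there is no saddle point; optimal play is mixed.
Let the server play Forehand with probability p. Expected payoff against Wide: 10p + 2(1−p) = 8p + 2; against Body: 1p + 7(1−p) = −6p + 7.
Setting these equal: 8p + 2 = −6p + 7 ⇒ 14p = 5 ⇒ p = 5/14, and the value is (8)·(5/14) + 2 = 34/7.
For the receiver: with q = P(Wide), equating Forehand's and Backhand's payoffs gives 9q + 1 = −5q + 7 ⇒ q = 3/7.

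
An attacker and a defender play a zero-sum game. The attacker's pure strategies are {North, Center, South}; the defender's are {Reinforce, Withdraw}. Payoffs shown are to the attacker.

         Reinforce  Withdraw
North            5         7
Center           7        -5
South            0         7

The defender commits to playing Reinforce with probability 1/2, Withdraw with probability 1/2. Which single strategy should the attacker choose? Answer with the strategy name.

North

Expected payoff of North: (1/2)·5 + (1/2)·7 = 6.
Expected payoff of Center: (1/2)·7 + (1/2)·(-5) = 1.
Expected payoff of South: (1/2)·0 + (1/2)·7 = 7/2.
The largest is 6, so the attacker's best response is North.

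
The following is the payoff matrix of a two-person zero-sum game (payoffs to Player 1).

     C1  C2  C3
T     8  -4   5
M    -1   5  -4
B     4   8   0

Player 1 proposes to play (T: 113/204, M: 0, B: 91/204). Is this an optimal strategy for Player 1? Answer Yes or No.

Against C1 this mix gives (113/204)·8 + (91/204)·4 = 317/51.
Against C2 this mix gives (113/204)·(-4) + (91/204)·8 = 23/17.
Against C3 this mix gives (113/204)·5 + (91/204)·0 = 565/204.
Player 2 will play C2, holding Player 1 to 23/17. Shifting weight toward the row that does better against C2 would raise this floor (the equalizing mix achieves 40/17 against both C2 and C3), so the proposed strategy is not optimal.

No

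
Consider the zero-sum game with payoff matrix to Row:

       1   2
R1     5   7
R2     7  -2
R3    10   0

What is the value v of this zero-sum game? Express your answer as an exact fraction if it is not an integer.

35/6

Row minima: R1 → 5, R2 → -2, R3 → 0; maximin = 5.
Column maxima: 1 → 10, 2 → 7; minimax = 7.
5 ≠ 7, so there is no saddle point; optimal play is mixed.
R2 is strictly dominated by R3, so Row never plays it.
On the remaining 2×2 (R1, R3 vs 1, 2):
Let Row play R1 with probability p. Expected payoff against 1: 5p + 10(1−p) = −5p + 10; against 2: 7p + 0(1−p) = 7p.
Setting these equal: −5p + 10 = 7p ⇒ −12p = -10 ⇒ p = 5/6, and the value is (-5)·(5/6) + 10 = 35/6.
For Column: with q = P(1), equating R1's and R3's payoffs gives −2q + 7 = 10q ⇒ q = 7/12.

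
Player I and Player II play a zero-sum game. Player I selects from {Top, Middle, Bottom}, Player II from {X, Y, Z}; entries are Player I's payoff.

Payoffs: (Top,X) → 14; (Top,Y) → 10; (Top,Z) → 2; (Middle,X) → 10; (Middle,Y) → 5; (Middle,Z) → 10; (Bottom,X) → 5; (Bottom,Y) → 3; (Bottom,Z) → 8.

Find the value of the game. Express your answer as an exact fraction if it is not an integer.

90/13

Row minima: Top → 2, Middle → 5, Bottom → 3; maximin = 5.
Column maxima: X → 14, Y → 10, Z → 10; minimax = 10.
5 ≠ 10, so there is no saddle point; optimal play is mixed.
Bottom is strictly dominated by Middle, so Player I never plays it.
X is strictly dominated by Y (it gives Player I strictly more in every row), so Player II never plays it.
On the remaining 2×2 (Top, Middle vs Y, Z):
Let Player I play Top with probability p. Expected payoff against Y: 10p + 5(1−p) = 5p + 5; against Z: 2p + 10(1−p) = −8p + 10.
Setting these equal: 5p + 5 = −8p + 10 ⇒ 13p = 5 ⇒ p = 5/13, and the value is (5)·(5/13) + 5 = 90/13.
For Player II: with q = P(Y), equating Top's and Middle's payoffs gives 8q + 2 = −5q + 10 ⇒ q = 8/13.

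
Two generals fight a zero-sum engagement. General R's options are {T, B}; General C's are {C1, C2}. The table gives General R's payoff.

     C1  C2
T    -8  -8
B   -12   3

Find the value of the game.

-8

Row minima: T → -8, B → -12; maximin = -8.
Column maxima: C1 → -8, C2 → 3; minimax = -8.
Since maximin = minimax = -8, there is a saddle point and the value is -8.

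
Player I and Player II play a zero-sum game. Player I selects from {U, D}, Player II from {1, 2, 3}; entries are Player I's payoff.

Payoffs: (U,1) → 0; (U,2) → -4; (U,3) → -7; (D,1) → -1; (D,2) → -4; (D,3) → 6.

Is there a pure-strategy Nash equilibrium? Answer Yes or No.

Yes

Row minima: U → -7, D → -4; maximin = -4.
Column maxima: 1 → 0, 2 → -4, 3 → 6; minimax = -4.
maximin = minimax = -4, so a saddle point exists.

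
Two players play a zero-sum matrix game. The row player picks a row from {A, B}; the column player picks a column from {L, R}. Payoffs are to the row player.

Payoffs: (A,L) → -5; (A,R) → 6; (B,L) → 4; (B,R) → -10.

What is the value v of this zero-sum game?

-26/25

Row minima: A → -5, B → -10; maximin = -5.
Column maxima: L → 4, R → 6; minimax = 4.
-5 ≠ 4, so there is no saddle point; optimal play is mixed.
Let the row player play A with probability p. Expected payoff against L: (-5)p + 4(1−p) = −9p + 4; against R: 6p + (-10)(1−p) = 16p − 10.
Setting these equal: −9p + 4 = 16p − 10 ⇒ −25p = -14 ⇒ p = 14/25, and the value is (-9)·(14/25) + 4 = -26/25.
For the column player: with q = P(L), equating A's and B's payoffs gives −11q + 6 = 14q − 10 ⇒ q = 16/25.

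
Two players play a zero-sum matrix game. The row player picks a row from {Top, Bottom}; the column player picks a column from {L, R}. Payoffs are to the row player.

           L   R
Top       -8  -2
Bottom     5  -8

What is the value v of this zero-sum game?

Row minima: Top → -8, Bottom → -8; maximin = -8.
Column maxima: L → 5, R → -2; minimax = -2.
-8 ≠ -2, so there is no saddle point; optimal play is mixed.
Let the row player play Top with probability p. Expected payoff against L: (-8)p + 5(1−p) = −13p + 5; against R: (-2)p + (-8)(1−p) = 6p − 8.
Setting these equal: −13p + 5 = 6p − 8 ⇒ −19p = -13 ⇒ p = 13/19, and the value is (-13)·(13/19) + 5 = -74/19.
For the column player: with q = P(L), equating Top's and Bottom's payoffs gives −6q − 2 = 13q − 8 ⇒ q = 6/19.

-74/19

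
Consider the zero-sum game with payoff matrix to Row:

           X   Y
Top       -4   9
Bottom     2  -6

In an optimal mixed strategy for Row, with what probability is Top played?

Row minima: Top → -4, Bottom → -6; maximin = -4.
Column maxima: X → 2, Y → 9; minimax = 2.
-4 ≠ 2, so there is no saddle point; optimal play is mixed.
Let Row play Top with probability p. Expected payoff against X: (-4)p + 2(1−p) = −6p + 2; against Y: 9p + (-6)(1−p) = 15p − 6.
Setting these equal: −6p + 2 = 15p − 6 ⇒ −21p = -8 ⇒ p = 8/21, and the value is (-6)·(8/21) + 2 = -2/7.
For Column: with q = P(X), equating Top's and Bottom's payoffs gives −13q + 9 = 8q − 6 ⇒ q = 5/7.

8/21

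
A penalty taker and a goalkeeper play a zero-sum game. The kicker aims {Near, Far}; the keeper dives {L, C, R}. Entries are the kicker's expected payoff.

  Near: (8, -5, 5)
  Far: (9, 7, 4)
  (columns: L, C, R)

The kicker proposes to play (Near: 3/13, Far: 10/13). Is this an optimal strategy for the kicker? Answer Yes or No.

Against L this mix gives (3/13)·8 + (10/13)·9 = 114/13.
Against C this mix gives (3/13)·(-5) + (10/13)·7 = 55/13.
Against R this mix gives (3/13)·5 + (10/13)·4 = 55/13.
All of the keeper's active replies (C, R) yield 55/13, and no column does worse for the kicker. The mix makes the keeper indifferent and guarantees 55/13, so it is optimal.

Yes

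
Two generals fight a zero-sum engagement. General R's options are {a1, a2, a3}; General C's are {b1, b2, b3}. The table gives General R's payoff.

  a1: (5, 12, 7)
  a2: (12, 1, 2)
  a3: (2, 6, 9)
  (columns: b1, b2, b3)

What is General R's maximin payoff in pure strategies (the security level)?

Row minima: a1 → 5, a2 → 1, a3 → 2.
The best of these is 5.

5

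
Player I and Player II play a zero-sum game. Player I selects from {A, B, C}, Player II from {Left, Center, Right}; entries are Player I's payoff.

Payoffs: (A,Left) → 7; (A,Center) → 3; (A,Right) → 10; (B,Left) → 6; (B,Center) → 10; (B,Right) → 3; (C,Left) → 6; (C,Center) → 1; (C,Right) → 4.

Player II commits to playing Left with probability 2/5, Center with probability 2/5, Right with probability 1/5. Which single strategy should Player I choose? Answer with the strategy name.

Expected payoff of A: (2/5)·7 + (2/5)·3 + (1/5)·10 = 6.
Expected payoff of B: (2/5)·6 + (2/5)·10 + (1/5)·3 = 7.
Expected payoff of C: (2/5)·6 + (2/5)·1 + (1/5)·4 = 18/5.
The largest is 7, so Player I's best response is B.

B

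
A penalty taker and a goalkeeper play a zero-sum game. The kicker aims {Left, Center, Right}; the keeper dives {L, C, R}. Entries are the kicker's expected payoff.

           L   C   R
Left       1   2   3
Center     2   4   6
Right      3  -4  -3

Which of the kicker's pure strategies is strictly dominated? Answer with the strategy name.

Left

Center gives a strictly higher payoff than Left against every column: 2 > 1, 4 > 2, 6 > 3.
So Left is strictly dominated and the kicker never plays it.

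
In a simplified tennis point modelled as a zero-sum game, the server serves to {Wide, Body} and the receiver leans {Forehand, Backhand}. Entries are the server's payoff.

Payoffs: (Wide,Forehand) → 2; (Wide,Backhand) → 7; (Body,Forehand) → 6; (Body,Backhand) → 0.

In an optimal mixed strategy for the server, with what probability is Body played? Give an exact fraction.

Row minima: Wide → 2, Body → 0; maximin = 2.
Column maxima: Forehand → 6, Backhand → 7; minimax = 6.
2 ≠ 6, so there is no saddle point; optimal play is mixed.
Let the server play Wide with probability p. Expected payoff against Forehand: 2p + 6(1−p) = −4p + 6; against Backhand: 7p + 0(1−p) = 7p.
Setting these equal: −4p + 6 = 7p ⇒ −11p = -6 ⇒ p = 6/11, and the value is (-4)·(6/11) + 6 = 42/11.
For the receiver: with q = P(Forehand), equating Wide's and Body's payoffs gives −5q + 7 = 6q ⇒ q = 7/11.

5/11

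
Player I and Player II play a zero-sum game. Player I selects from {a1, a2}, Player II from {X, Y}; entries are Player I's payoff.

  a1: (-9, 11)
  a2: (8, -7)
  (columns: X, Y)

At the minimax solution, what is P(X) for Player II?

Row minima: a1 → -9, a2 → -7; maximin = -7.
Column maxima: X → 8, Y → 11; minimax = 8.
-7 ≠ 8, so there is no saddle point; optimal play is mixed.
Let Player I play a1 with probability p. Expected payoff against X: (-9)p + 8(1−p) = −17p + 8; against Y: 11p + (-7)(1−p) = 18p − 7.
Setting these equal: −17p + 8 = 18p − 7 ⇒ −35p = -15 ⇒ p = 3/7, and the value is (-17)·(3/7) + 8 = 5/7.
For Player II: with q = P(X), equating a1's and a2's payoffs gives −20q + 11 = 15q − 7 ⇒ q = 18/35.

18/35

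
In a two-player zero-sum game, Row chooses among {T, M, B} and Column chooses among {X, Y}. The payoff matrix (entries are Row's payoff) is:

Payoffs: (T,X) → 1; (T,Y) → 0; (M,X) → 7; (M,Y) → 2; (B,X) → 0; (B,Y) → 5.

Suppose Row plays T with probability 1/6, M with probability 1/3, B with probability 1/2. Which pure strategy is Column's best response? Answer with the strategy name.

If Column plays X, Row's expected payoff is (1/6)·1 + (1/3)·7 + (1/2)·0 = 5/2.
If Column plays Y, Row's expected payoff is (1/6)·0 + (1/3)·2 + (1/2)·5 = 19/6.
Column minimizes Row's payoff; the smallest is 5/2, so the best response is X.

X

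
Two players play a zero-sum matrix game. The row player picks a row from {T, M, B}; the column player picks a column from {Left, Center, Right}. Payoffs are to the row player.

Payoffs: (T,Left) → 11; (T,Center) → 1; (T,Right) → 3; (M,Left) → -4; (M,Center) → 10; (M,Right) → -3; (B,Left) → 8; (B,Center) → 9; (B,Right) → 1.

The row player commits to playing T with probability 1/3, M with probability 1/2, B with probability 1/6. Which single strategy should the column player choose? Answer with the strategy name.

Right

If the column player plays Left, the row player's expected payoff is (1/3)·11 + (1/2)·(-4) + (1/6)·8 = 3.
If the column player plays Center, the row player's expected payoff is (1/3)·1 + (1/2)·10 + (1/6)·9 = 41/6.
If the column player plays Right, the row player's expected payoff is (1/3)·3 + (1/2)·(-3) + (1/6)·1 = -1/3.
The column player minimizes the row player's payoff; the smallest is -1/3, so the best response is Right.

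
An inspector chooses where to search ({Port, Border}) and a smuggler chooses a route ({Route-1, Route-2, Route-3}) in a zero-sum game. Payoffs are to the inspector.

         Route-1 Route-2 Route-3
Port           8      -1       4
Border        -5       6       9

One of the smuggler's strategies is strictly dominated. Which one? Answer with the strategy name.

Route-3

Route-2 holds the inspector's payoff strictly below Route-3 in every row: -1 < 4, 6 < 9.
So Route-3 is strictly dominated for the smuggler.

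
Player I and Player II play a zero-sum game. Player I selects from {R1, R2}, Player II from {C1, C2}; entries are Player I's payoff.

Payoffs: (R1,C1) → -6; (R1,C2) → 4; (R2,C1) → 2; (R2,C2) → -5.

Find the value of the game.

Row minima: R1 → -6, R2 → -5; maximin = -5.
Column maxima: C1 → 2, C2 → 4; minimax = 2.
-5 ≠ 2, so there is no saddle point; optimal play is mixed.
Let Player I play R1 with probability p. Expected payoff against C1: (-6)p + 2(1−p) = −8p + 2; against C2: 4p + (-5)(1−p) = 9p − 5.
Setting these equal: −8p + 2 = 9p − 5 ⇒ −17p = -7 ⇒ p = 7/17, and the value is (-8)·(7/17) + 2 = -22/17.
For Player II: with q = P(C1), equating R1's and R2's payoffs gives −10q + 4 = 7q − 5 ⇒ q = 9/17.

-22/17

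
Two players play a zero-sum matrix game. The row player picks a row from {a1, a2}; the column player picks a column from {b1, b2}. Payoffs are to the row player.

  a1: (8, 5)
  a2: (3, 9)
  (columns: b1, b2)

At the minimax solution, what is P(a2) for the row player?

Row minima: a1 → 5, a2 → 3; maximin = 5.
Column maxima: b1 → 8, b2 → 9; minimax = 8.
5 ≠ 8, so there is no saddle point; optimal play is mixed.
Let the row player play a1 with probability p. Expected payoff against b1: 8p + 3(1−p) = 5p + 3; against b2: 5p + 9(1−p) = −4p + 9.
Setting these equal: 5p + 3 = −4p + 9 ⇒ 9p = 6 ⇒ p = 2/3, and the value is (5)·(2/3) + 3 = 19/3.
For the column player: with q = P(b1), equating a1's and a2's payoffs gives 3q + 5 = −6q + 9 ⇒ q = 4/9.

1/3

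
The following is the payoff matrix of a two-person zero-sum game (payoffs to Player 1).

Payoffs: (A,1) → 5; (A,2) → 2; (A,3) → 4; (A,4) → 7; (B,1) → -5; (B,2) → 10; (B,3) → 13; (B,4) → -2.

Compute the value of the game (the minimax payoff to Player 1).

10/3

Row minima: A → 2, B → -5; maximin = 2.
Column maxima: 1 → 5, 2 → 10, 3 → 13, 4 → 7; minimax = 5.
2 ≠ 5, so there is no saddle point; optimal play is mixed.
3 is strictly dominated by 2 (it gives Player 1 strictly more in every row), so Player 2 never plays it.
4 is strictly dominated by 1 (it gives Player 1 strictly more in every row), so Player 2 never plays it.
On the remaining 2×2 (A, B vs 1, 2):
Let Player 1 play A with probability p. Expected payoff against 1: 5p + (-5)(1−p) = 10p − 5; against 2: 2p + 10(1−p) = −8p + 10.
Setting these equal: 10p − 5 = −8p + 10 ⇒ 18p = 15 ⇒ p = 5/6, and the value is (10)·(5/6) − 5 = 10/3.
For Player 2: with q = P(1), equating A's and B's payoffs gives 3q + 2 = −15q + 10 ⇒ q = 4/9.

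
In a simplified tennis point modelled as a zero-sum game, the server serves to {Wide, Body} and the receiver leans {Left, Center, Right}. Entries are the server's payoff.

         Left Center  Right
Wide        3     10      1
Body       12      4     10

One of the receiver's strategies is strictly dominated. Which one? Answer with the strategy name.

Right holds the server's payoff strictly below Left in every row: 1 < 3, 10 < 12.
So Left is strictly dominated for the receiver.

Left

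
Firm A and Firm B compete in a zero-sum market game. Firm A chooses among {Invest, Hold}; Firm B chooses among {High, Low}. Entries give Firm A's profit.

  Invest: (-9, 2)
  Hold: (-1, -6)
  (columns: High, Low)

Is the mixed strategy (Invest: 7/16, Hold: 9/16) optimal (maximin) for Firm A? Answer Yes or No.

Against High this mix gives (7/16)·(-9) + (9/16)·(-1) = -9/2.
Against Low this mix gives (7/16)·2 + (9/16)·(-6) = -5/2.
Firm B will play High, holding Firm A to -9/2. Shifting weight toward the row that does better against High would raise this floor (the equalizing mix achieves -7/2 against both High and Low), so the proposed strategy is not optimal.

No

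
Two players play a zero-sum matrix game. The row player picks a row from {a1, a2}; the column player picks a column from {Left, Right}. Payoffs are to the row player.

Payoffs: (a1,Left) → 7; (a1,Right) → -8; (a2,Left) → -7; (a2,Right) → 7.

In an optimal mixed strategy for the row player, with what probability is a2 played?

Row minima: a1 → -8, a2 → -7; maximin = -7.
Column maxima: Left → 7, Right → 7; minimax = 7.
-7 ≠ 7, so there is no saddle point; optimal play is mixed.
Let the row player play a1 with probability p. Expected payoff against Left: 7p + (-7)(1−p) = 14p − 7; against Right: (-8)p + 7(1−p) = −15p + 7.
Setting these equal: 14p − 7 = −15p + 7 ⇒ 29p = 14 ⇒ p = 14/29, and the value is (14)·(14/29) − 7 = -7/29.
For the column player: with q = P(Left), equating a1's and a2's payoffs gives 15q − 8 = −14q + 7 ⇒ q = 15/29.

15/29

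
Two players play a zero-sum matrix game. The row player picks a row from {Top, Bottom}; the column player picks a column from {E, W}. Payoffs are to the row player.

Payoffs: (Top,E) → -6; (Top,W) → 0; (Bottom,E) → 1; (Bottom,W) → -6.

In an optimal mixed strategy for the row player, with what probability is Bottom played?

6/13

Row minima: Top → -6, Bottom → -6; maximin = -6.
Column maxima: E → 1, W → 0; minimax = 0.
-6 ≠ 0, so there is no saddle point; optimal play is mixed.
Let the row player play Top with probability p. Expected payoff against E: (-6)p + 1(1−p) = −7p + 1; against W: 0p + (-6)(1−p) = 6p − 6.
Setting these equal: −7p + 1 = 6p − 6 ⇒ −13p = -7 ⇒ p = 7/13, and the value is (-7)·(7/13) + 1 = -36/13.
For the column player: with q = P(E), equating Top's and Bottom's payoffs gives −6q = 7q − 6 ⇒ q = 6/13.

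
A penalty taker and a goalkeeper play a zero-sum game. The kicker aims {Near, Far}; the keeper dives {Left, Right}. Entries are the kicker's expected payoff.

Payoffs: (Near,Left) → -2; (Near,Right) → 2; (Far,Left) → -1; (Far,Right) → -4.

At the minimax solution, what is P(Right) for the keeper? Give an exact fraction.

1/7

Row minima: Near → -2, Far → -4; maximin = -2.
Column maxima: Left → -1, Right → 2; minimax = -1.
-2 ≠ -1, so there is no saddle point; optimal play is mixed.
Let the kicker play Near with probability p. Expected payoff against Left: (-2)p + (-1)(1−p) = −p − 1; against Right: 2p + (-4)(1−p) = 6p − 4.
Setting these equal: −p − 1 = 6p − 4 ⇒ −7p = -3 ⇒ p = 3/7, and the value is (-1)·(3/7) − 1 = -10/7.
For the keeper: with q = P(Left), equating Near's and Far's payoffs gives −4q + 2 = 3q − 4 ⇒ q = 6/7.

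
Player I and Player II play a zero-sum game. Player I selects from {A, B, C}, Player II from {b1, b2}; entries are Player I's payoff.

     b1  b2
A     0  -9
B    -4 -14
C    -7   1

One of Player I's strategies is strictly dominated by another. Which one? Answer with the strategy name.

A gives a strictly higher payoff than B against every column: 0 > -4, -9 > -14.
So B is strictly dominated and Player I never plays it.

B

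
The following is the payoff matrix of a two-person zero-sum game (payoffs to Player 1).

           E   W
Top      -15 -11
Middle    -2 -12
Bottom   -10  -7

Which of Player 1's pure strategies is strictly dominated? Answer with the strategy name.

Bottom gives a strictly higher payoff than Top against every column: -10 > -15, -7 > -11.
So Top is strictly dominated and Player 1 never plays it.

Top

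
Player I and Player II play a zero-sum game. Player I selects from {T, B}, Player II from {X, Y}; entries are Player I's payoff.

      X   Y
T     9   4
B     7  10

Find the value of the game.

31/4

Row minima: T → 4, B → 7; maximin = 7.
Column maxima: X → 9, Y → 10; minimax = 9.
7 ≠ 9, so there is no saddle point; optimal play is mixed.
Let Player I play T with probability p. Expected payoff against X: 9p + 7(1−p) = 2p + 7; against Y: 4p + 10(1−p) = −6p + 10.
Setting these equal: 2p + 7 = −6p + 10 ⇒ 8p = 3 ⇒ p = 3/8, and the value is (2)·(3/8) + 7 = 31/4.
For Player II: with q = P(X), equating T's and B's payoffs gives 5q + 4 = −3q + 10 ⇒ q = 3/4.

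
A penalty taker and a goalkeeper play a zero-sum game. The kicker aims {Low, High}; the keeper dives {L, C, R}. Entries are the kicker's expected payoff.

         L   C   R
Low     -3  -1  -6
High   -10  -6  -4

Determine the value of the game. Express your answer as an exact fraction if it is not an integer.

-16/3

Row minima: Low → -6, High → -10; maximin = -6.
Column maxima: L → -3, C → -1, R → -4; minimax = -4.
-6 ≠ -4, so there is no saddle point; optimal play is mixed.
C is strictly dominated by L (it gives the kicker strictly more in every row), so the keeper never plays it.
On the remaining 2×2 (Low, High vs L, R):
Let the kicker play Low with probability p. Expected payoff against L: (-3)p + (-10)(1−p) = 7p − 10; against R: (-6)p + (-4)(1−p) = −2p − 4.
Setting these equal: 7p − 10 = −2p − 4 ⇒ 9p = 6 ⇒ p = 2/3, and the value is (7)·(2/3) − 10 = -16/3.
For the keeper: with q = P(L), equating Low's and High's payoffs gives 3q − 6 = −6q − 4 ⇒ q = 2/9.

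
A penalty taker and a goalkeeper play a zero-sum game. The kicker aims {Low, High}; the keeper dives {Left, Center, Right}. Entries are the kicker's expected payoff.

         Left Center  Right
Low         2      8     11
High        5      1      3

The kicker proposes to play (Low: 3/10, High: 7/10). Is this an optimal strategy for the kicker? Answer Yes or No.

Against Left this mix gives (3/10)·2 + (7/10)·5 = 41/10.
Against Center this mix gives (3/10)·8 + (7/10)·1 = 31/10.
Against Right this mix gives (3/10)·11 + (7/10)·3 = 27/5.
The keeper will play Center, holding the kicker to 31/10. Shifting weight toward the row that does better against Center would raise this floor (the equalizing mix achieves 19/5 against both Center and Left), so the proposed strategy is not optimal.

No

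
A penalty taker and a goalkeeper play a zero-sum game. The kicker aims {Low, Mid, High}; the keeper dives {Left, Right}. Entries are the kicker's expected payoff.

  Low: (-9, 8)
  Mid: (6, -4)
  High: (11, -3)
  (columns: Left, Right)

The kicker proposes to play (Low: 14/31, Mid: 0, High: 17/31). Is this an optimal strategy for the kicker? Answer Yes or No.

Against Left this mix gives (14/31)·(-9) + (17/31)·11 = 61/31.
Against Right this mix gives (14/31)·8 + (17/31)·(-3) = 61/31.
All of the keeper's active replies (Left, Right) yield 61/31, and no column does worse for the kicker. The mix makes the keeper indifferent and guarantees 61/31, so it is optimal.

Yes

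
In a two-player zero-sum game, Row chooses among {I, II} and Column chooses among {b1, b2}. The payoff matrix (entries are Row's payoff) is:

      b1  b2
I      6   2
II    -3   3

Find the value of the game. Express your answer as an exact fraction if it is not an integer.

Row minima: I → 2, II → -3; maximin = 2.
Column maxima: b1 → 6, b2 → 3; minimax = 3.
2 ≠ 3, so there is no saddle point; optimal play is mixed.
Let Row play I with probability p. Expected payoff against b1: 6p + (-3)(1−p) = 9p − 3; against b2: 2p + 3(1−p) = −p + 3.
Setting these equal: 9p − 3 = −p + 3 ⇒ 10p = 6 ⇒ p = 3/5, and the value is (9)·(3/5) − 3 = 12/5.
For Column: with q = P(b1), equating I's and II's payoffs gives 4q + 2 = −6q + 3 ⇒ q = 1/10.

12/5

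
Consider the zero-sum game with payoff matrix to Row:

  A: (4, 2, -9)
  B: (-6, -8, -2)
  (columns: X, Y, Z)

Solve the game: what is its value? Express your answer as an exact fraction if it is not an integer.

Row minima: A → -9, B → -8; maximin = -8.
Column maxima: X → 4, Y → 2, Z → -2; minimax = -2.
-8 ≠ -2, so there is no saddle point; optimal play is mixed.
X is strictly dominated by Y (it gives Row strictly more in every row), so Column never plays it.
On the remaining 2×2 (A, B vs Y, Z):
Let Row play A with probability p. Expected payoff against Y: 2p + (-8)(1−p) = 10p − 8; against Z: (-9)p + (-2)(1−p) = −7p − 2.
Setting these equal: 10p − 8 = −7p − 2 ⇒ 17p = 6 ⇒ p = 6/17, and the value is (10)·(6/17) − 8 = -76/17.
For Column: with q = P(Y), equating A's and B's payoffs gives 11q − 9 = −6q − 2 ⇒ q = 7/17.

-76/17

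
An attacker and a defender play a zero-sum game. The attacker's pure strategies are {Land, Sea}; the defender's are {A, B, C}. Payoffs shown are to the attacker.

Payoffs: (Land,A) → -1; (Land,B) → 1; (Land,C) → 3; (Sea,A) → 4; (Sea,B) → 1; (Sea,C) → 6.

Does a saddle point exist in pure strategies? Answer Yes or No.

Yes

Row minima: Land → -1, Sea → 1; maximin = 1.
Column maxima: A → 4, B → 1, C → 6; minimax = 1.
maximin = minimax = 1, so a saddle point exists.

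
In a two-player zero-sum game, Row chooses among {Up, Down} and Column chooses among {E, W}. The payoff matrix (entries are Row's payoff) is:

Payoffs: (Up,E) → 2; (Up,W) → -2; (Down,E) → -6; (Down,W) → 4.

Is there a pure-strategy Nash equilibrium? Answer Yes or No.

Row minima: Up → -2, Down → -6; maximin = -2.
Column maxima: E → 2, W → 4; minimax = 2.
-2 ≠ 2, so no pure-strategy equilibrium exists.

No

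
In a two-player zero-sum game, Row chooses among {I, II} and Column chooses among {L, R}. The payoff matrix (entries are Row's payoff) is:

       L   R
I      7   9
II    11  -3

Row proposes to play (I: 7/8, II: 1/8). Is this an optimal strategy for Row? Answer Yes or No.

Against L this mix gives (7/8)·7 + (1/8)·11 = 15/2.
Against R this mix gives (7/8)·9 + (1/8)·(-3) = 15/2.
All of Column's active replies (L, R) yield 15/2, and no column does worse for Row. The mix makes Column indifferent and guarantees 15/2, so it is optimal.

Yes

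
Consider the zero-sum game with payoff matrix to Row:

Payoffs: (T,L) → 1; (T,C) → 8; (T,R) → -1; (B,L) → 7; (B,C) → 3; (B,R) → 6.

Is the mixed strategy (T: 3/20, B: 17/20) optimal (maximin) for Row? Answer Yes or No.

No

Against L this mix gives (3/20)·1 + (17/20)·7 = 61/10.
Against C this mix gives (3/20)·8 + (17/20)·3 = 15/4.
Against R this mix gives (3/20)·(-1) + (17/20)·6 = 99/20.
Column will play C, holding Row to 15/4. Shifting weight toward the row that does better against C would raise this floor (the equalizing mix achieves 17/4 against both C and R), so the proposed strategy is not optimal.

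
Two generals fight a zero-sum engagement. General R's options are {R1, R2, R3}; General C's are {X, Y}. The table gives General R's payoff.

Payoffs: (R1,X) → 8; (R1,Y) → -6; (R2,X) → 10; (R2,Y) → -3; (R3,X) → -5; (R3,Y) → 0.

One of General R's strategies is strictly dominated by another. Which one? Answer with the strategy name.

R2 gives a strictly higher payoff than R1 against every column: 10 > 8, -3 > -6.
So R1 is strictly dominated and General R never plays it.

R1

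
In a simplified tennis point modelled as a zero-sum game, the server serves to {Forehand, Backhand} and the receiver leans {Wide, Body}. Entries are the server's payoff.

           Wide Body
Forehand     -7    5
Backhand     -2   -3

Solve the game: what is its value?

-31/13

Row minima: Forehand → -7, Backhand → -3; maximin = -3.
Column maxima: Wide → -2, Body → 5; minimax = -2.
-3 ≠ -2, so there is no saddle point; optimal play is mixed.
Let the server play Forehand with probability p. Expected payoff against Wide: (-7)p + (-2)(1−p) = −5p − 2; against Body: 5p + (-3)(1−p) = 8p − 3.
Setting these equal: −5p − 2 = 8p − 3 ⇒ −13p = -1 ⇒ p = 1/13, and the value is (-5)·(1/13) − 2 = -31/13.
For the receiver: with q = P(Wide), equating Forehand's and Backhand's payoffs gives −12q + 5 = q − 3 ⇒ q = 8/13.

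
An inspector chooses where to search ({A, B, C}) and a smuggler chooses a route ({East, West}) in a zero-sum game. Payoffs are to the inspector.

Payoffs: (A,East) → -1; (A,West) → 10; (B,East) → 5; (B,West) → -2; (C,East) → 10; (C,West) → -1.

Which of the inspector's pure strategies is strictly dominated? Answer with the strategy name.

C gives a strictly higher payoff than B against every column: 10 > 5, -1 > -2.
So B is strictly dominated and the inspector never plays it.

B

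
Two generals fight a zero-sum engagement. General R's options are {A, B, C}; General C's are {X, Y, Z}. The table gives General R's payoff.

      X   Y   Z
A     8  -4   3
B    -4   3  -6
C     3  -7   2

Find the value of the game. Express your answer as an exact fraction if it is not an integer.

Row minima: A → -4, B → -6, C → -7; maximin = -4.
Column maxima: X → 8, Y → 3, Z → 3; minimax = 3.
-4 ≠ 3, so there is no saddle point; optimal play is mixed.
C is strictly dominated by A, so General R never plays it.
X is strictly dominated by Z (it gives General R strictly more in every row), so General C never plays it.
On the remaining 2×2 (A, B vs Y, Z):
Let General R play A with probability p. Expected payoff against Y: (-4)p + 3(1−p) = −7p + 3; against Z: 3p + (-6)(1−p) = 9p − 6.
Setting these equal: −7p + 3 = 9p − 6 ⇒ −16p = -9 ⇒ p = 9/16, and the value is (-7)·(9/16) + 3 = -15/16.
For General C: with q = P(Y), equating A's and B's payoffs gives −7q + 3 = 9q − 6 ⇒ q = 9/16.

-15/16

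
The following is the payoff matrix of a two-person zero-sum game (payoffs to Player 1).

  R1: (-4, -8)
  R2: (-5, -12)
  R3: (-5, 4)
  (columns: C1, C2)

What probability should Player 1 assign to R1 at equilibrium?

Row minima: R1 → -8, R2 → -12, R3 → -5; maximin = -5.
Column maxima: C1 → -4, C2 → 4; minimax = -4.
-5 ≠ -4, so there is no saddle point; optimal play is mixed.
R2 is strictly dominated by R1, so Player 1 never plays it.
On the remaining 2×2 (R1, R3 vs C1, C2):
Let Player 1 play R1 with probability p. Expected payoff against C1: (-4)p + (-5)(1−p) = p − 5; against C2: (-8)p + 4(1−p) = −12p + 4.
Setting these equal: p − 5 = −12p + 4 ⇒ 13p = 9 ⇒ p = 9/13, and the value is (1)·(9/13) − 5 = -56/13.
For Player 2: with q = P(C1), equating R1's and R3's payoffs gives 4q − 8 = −9q + 4 ⇒ q = 12/13.

9/13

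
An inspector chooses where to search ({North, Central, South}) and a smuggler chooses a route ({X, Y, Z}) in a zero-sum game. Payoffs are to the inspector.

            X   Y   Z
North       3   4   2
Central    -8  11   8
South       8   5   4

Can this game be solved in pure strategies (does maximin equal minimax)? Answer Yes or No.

Row minima: North → 2, Central → -8, South → 4; maximin = 4.
Column maxima: X → 8, Y → 11, Z → 8; minimax = 8.
4 ≠ 8, so no pure-strategy equilibrium exists.

No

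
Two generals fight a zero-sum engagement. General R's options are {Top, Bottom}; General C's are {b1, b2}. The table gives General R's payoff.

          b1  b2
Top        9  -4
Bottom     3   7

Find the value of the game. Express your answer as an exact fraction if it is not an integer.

Row minima: Top → -4, Bottom → 3; maximin = 3.
Column maxima: b1 → 9, b2 → 7; minimax = 7.
3 ≠ 7, so there is no saddle point; optimal play is mixed.
Let General R play Top with probability p. Expected payoff against b1: 9p + 3(1−p) = 6p + 3; against b2: (-4)p + 7(1−p) = −11p + 7.
Setting these equal: 6p + 3 = −11p + 7 ⇒ 17p = 4 ⇒ p = 4/17, and the value is (6)·(4/17) + 3 = 75/17.
For General C: with q = P(b1), equating Top's and Bottom's payoffs gives 13q − 4 = −4q + 7 ⇒ q = 11/17.

75/17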